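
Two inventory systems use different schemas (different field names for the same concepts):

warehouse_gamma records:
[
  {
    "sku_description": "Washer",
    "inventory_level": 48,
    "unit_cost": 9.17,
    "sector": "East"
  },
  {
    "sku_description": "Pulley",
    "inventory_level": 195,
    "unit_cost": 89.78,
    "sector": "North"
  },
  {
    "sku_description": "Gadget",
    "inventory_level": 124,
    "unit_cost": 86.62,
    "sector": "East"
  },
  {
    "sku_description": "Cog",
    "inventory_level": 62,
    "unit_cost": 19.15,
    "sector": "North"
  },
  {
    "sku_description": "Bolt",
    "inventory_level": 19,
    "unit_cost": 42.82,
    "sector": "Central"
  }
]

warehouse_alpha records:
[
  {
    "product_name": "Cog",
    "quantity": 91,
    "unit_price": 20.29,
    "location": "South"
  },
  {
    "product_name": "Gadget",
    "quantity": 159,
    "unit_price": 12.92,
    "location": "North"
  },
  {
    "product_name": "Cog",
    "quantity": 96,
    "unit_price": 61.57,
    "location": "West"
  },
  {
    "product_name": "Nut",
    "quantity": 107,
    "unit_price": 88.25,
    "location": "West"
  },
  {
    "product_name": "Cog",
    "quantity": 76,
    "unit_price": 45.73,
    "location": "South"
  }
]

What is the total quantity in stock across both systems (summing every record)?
977

To reconcile these schemas, identify the field holding the quantity in stock in each system:
1. In warehouse_gamma it is "inventory_level"
2. In warehouse_alpha it is "quantity"

From warehouse_gamma: 48 + 195 + 124 + 62 + 19 = 448
From warehouse_alpha: 91 + 159 + 96 + 107 + 76 = 529

Total: 448 + 529 = 977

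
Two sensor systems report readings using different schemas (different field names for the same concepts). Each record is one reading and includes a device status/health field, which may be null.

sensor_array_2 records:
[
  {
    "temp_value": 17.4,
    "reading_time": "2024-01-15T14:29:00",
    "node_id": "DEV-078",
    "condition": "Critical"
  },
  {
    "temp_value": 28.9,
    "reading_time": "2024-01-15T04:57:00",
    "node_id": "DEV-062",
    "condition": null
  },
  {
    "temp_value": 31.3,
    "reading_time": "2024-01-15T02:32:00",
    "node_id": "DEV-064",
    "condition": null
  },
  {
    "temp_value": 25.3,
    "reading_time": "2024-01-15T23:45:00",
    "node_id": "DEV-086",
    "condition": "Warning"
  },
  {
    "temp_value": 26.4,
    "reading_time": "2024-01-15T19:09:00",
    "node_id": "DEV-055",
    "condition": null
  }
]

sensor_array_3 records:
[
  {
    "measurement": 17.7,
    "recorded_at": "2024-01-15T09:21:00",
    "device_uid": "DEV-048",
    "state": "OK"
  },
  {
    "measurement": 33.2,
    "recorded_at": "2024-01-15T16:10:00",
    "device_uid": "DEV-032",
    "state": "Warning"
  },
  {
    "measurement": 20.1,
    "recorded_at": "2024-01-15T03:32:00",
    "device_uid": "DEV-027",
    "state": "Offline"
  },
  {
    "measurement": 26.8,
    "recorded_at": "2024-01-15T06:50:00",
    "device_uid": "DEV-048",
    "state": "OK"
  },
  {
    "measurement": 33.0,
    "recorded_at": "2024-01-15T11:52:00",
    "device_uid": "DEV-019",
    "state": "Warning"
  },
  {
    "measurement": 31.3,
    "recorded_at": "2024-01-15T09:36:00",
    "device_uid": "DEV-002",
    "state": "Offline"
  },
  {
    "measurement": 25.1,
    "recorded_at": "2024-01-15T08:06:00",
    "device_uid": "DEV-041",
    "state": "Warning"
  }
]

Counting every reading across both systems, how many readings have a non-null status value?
9

Schema mapping: "condition" (sensor_array_2) = "state" (sensor_array_3) = status

Non-null in sensor_array_2: 2
Non-null in sensor_array_3: 7

Total non-null: 2 + 7 = 9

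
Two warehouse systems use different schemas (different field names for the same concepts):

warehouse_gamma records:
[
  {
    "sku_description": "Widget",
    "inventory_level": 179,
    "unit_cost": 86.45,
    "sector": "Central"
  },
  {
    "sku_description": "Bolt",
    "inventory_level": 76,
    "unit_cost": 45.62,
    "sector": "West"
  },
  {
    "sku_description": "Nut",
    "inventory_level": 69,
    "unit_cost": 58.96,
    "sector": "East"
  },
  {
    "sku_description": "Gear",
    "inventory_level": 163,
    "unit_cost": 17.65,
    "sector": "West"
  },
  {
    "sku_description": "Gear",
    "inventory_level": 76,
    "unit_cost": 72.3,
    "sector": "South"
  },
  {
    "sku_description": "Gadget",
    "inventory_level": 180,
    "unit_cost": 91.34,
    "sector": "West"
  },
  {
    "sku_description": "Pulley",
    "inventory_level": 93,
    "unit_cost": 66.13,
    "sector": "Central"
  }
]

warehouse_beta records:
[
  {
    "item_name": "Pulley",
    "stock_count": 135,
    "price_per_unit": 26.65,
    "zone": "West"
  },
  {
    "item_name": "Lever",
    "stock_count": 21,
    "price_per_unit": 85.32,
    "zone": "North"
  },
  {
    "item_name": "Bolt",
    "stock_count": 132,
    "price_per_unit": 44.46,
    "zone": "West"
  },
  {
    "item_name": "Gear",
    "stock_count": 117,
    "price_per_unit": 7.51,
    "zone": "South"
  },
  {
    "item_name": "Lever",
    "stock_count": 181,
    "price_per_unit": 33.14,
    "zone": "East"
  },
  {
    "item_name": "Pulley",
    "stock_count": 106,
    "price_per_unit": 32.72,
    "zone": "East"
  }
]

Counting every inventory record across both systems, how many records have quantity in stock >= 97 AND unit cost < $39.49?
5

Schema mappings:
- "inventory_level" (warehouse_gamma) = "stock_count" (warehouse_beta) = quantity
- "unit_cost" (warehouse_gamma) = "price_per_unit" (warehouse_beta) = unit cost

Records meeting both conditions in warehouse_gamma: 1
Records meeting both conditions in warehouse_beta: 4

Total: 1 + 4 = 5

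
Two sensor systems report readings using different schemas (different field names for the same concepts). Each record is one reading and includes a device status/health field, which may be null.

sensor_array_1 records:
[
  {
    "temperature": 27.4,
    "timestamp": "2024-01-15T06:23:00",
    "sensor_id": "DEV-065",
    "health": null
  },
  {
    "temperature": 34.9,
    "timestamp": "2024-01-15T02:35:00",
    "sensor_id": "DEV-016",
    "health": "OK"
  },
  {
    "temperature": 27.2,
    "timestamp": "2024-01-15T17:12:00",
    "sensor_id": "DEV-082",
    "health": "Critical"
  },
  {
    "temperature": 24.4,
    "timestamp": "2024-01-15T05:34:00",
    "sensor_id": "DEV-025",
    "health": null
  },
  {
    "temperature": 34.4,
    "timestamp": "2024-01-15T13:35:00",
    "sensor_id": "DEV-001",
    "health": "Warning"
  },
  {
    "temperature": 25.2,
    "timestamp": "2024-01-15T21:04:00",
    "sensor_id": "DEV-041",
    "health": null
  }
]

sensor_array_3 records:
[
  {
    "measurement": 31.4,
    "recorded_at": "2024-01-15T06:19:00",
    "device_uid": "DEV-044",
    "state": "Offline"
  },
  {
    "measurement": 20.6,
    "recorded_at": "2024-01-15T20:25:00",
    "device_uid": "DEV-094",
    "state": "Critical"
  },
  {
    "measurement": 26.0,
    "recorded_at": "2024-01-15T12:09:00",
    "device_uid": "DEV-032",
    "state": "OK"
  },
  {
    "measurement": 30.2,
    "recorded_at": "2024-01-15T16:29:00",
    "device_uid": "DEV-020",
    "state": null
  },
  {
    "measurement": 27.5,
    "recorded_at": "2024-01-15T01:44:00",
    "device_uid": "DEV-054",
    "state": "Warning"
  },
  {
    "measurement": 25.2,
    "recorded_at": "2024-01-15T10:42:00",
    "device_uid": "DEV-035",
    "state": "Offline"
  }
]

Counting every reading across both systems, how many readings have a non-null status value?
8

Schema mapping: "health" (sensor_array_1) = "state" (sensor_array_3) = status

Non-null in sensor_array_1: 3
Non-null in sensor_array_3: 5

Total non-null: 3 + 5 = 8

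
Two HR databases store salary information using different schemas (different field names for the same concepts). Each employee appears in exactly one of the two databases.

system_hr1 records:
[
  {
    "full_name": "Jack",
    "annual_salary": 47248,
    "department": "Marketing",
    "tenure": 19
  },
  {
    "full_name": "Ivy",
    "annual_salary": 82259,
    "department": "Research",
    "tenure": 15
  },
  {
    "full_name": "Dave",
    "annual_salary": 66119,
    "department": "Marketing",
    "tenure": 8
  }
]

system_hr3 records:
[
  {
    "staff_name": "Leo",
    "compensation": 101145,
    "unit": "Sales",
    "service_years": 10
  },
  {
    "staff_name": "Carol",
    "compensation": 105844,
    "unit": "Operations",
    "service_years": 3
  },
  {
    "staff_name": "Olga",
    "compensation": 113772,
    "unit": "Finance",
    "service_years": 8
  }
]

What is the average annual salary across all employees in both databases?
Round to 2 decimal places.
86064.50

Schema mapping: "annual_salary" (system_hr1) = "compensation" (system_hr3) = annual salary

All salaries: [47248, 82259, 66119, 101145, 105844, 113772]
Sum: 516387
Count: 6
Average: 516387 / 6 = 86064.50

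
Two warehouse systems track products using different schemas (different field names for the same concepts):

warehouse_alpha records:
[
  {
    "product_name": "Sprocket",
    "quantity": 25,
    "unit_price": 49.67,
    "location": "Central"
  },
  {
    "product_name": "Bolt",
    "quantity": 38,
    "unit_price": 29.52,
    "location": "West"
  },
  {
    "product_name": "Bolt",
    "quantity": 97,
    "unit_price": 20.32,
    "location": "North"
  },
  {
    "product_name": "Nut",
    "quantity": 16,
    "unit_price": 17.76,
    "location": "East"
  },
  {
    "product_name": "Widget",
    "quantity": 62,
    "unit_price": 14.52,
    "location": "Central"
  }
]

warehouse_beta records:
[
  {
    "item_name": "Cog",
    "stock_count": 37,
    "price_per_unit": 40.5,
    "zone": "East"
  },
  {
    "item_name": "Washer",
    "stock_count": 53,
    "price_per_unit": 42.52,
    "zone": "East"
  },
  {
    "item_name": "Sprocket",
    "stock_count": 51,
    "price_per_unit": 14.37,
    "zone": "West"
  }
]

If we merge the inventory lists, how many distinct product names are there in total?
6

Schema mapping: "product_name" (warehouse_alpha) = "item_name" (warehouse_beta) = product name

Products in warehouse_alpha: ['Bolt', 'Nut', 'Sprocket', 'Widget']
Products in warehouse_beta: ['Cog', 'Sprocket', 'Washer']

Union (unique products): ['Bolt', 'Cog', 'Nut', 'Sprocket', 'Washer', 'Widget']
Count: 6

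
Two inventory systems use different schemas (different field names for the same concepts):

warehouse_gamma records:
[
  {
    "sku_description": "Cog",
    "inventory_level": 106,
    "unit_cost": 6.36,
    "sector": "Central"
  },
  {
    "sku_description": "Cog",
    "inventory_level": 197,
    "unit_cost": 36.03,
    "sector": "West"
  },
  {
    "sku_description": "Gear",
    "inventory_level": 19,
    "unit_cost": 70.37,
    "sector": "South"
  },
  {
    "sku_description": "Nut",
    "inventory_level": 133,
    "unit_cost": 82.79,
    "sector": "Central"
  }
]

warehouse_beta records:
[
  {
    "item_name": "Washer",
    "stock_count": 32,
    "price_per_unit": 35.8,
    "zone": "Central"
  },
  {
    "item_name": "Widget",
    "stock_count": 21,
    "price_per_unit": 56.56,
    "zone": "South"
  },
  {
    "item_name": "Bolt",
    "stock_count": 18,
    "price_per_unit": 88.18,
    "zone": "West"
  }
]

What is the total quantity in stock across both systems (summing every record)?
526

To reconcile these schemas, identify the field holding the quantity in stock in each system:
1. In warehouse_gamma it is "inventory_level"
2. In warehouse_beta it is "stock_count"

From warehouse_gamma: 106 + 197 + 19 + 133 = 455
From warehouse_beta: 32 + 21 + 18 = 71

Total: 455 + 71 = 526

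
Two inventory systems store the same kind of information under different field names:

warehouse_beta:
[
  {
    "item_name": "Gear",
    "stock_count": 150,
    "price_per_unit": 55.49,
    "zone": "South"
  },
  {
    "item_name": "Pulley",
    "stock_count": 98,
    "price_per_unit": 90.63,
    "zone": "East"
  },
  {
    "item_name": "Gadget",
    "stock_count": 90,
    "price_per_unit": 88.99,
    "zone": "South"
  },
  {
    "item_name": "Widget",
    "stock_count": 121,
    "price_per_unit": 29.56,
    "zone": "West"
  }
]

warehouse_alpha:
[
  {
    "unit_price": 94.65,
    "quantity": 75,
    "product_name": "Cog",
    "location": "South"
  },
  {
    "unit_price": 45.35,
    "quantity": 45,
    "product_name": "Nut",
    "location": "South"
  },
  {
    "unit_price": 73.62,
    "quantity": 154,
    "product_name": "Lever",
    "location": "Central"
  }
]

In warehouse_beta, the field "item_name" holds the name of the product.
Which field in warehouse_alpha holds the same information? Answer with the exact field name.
product_name

In warehouse_beta, "item_name" holds the name of the product.
The fields in warehouse_alpha are: "unit_price", "quantity", "product_name", "location".
"product_name" is the match: the name refers to the same concept and its values are product-name strings (e.g. 'Cog', 'Lever').
The other fields ("unit_price", "quantity", "location") hold different kinds of data.

So "item_name" in warehouse_beta corresponds to "product_name" in warehouse_alpha.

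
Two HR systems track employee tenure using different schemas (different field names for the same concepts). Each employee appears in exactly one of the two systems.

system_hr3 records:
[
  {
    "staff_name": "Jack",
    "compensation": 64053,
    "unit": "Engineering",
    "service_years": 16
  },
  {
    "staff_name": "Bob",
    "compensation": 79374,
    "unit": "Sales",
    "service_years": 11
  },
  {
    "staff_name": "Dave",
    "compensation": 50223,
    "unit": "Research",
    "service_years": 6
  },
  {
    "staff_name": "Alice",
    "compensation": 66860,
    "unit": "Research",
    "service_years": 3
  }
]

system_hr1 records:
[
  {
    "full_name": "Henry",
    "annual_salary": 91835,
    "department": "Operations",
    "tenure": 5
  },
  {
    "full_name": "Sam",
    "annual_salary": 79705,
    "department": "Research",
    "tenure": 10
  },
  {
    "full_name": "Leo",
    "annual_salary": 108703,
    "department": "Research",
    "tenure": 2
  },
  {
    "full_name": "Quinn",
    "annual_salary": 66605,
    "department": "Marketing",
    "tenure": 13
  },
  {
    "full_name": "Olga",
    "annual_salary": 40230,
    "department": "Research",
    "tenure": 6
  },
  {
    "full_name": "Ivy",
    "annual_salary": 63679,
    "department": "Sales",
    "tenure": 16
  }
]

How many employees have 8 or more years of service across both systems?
5

Reconcile schemas: "service_years" (system_hr3) = "tenure" (system_hr1) = years of service

From system_hr3: 2 employees with >= 8 years
From system_hr1: 3 employees with >= 8 years

Total: 2 + 3 = 5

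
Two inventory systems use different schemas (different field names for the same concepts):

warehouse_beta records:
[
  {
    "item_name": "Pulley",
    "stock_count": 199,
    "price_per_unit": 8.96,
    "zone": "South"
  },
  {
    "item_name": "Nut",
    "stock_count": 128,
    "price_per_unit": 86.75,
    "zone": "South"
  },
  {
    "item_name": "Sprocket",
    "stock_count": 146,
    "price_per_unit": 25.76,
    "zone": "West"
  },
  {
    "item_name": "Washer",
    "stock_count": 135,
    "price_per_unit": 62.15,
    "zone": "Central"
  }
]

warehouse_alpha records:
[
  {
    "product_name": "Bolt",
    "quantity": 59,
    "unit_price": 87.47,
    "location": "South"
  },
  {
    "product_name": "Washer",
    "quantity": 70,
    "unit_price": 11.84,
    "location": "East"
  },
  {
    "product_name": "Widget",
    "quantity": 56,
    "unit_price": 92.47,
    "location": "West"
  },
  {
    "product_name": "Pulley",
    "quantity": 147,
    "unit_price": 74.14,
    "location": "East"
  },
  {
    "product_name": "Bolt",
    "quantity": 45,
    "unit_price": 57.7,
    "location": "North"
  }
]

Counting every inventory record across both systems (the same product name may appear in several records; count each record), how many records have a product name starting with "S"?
1

Schema mapping: "item_name" (warehouse_beta) = "product_name" (warehouse_alpha) = product name

Records with product name starting with "S" in warehouse_beta: 1
Records with product name starting with "S" in warehouse_alpha: 0

Total: 1 + 0 = 1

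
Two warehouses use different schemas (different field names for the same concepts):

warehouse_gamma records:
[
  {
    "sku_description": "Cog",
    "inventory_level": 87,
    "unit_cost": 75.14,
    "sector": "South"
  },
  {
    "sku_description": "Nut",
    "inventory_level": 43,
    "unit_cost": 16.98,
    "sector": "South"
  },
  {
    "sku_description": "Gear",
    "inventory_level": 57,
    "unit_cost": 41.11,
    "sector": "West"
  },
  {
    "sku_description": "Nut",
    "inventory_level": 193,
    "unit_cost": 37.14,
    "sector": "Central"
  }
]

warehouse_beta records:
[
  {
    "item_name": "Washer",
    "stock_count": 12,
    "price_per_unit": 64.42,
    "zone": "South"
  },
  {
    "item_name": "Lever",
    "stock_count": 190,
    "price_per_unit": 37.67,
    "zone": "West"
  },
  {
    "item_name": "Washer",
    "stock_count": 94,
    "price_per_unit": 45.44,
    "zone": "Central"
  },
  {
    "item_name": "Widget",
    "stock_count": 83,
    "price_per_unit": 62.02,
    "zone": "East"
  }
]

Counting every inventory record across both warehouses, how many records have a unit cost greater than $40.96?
5

Schema mapping: "unit_cost" (warehouse_gamma) = "price_per_unit" (warehouse_beta) = unit cost

Records > $40.96 in warehouse_gamma: 2
Records > $40.96 in warehouse_beta: 3

Total count: 2 + 3 = 5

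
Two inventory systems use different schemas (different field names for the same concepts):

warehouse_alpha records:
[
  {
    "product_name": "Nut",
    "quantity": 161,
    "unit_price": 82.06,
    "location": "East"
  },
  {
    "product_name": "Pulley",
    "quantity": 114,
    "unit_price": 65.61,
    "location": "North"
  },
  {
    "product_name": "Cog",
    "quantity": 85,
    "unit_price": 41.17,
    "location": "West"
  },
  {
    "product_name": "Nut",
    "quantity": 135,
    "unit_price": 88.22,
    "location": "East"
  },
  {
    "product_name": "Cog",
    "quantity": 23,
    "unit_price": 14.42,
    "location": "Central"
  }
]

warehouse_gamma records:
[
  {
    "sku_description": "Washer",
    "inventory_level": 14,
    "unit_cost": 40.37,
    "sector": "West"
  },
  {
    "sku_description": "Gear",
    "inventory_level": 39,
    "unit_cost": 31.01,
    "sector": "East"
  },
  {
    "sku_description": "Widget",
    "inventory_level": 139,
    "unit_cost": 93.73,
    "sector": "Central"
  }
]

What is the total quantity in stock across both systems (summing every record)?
710

To reconcile these schemas, identify the field holding the quantity in stock in each system:
1. In warehouse_alpha it is "quantity"
2. In warehouse_gamma it is "inventory_level"

From warehouse_alpha: 161 + 114 + 85 + 135 + 23 = 518
From warehouse_gamma: 14 + 39 + 139 = 192

Total: 518 + 192 = 710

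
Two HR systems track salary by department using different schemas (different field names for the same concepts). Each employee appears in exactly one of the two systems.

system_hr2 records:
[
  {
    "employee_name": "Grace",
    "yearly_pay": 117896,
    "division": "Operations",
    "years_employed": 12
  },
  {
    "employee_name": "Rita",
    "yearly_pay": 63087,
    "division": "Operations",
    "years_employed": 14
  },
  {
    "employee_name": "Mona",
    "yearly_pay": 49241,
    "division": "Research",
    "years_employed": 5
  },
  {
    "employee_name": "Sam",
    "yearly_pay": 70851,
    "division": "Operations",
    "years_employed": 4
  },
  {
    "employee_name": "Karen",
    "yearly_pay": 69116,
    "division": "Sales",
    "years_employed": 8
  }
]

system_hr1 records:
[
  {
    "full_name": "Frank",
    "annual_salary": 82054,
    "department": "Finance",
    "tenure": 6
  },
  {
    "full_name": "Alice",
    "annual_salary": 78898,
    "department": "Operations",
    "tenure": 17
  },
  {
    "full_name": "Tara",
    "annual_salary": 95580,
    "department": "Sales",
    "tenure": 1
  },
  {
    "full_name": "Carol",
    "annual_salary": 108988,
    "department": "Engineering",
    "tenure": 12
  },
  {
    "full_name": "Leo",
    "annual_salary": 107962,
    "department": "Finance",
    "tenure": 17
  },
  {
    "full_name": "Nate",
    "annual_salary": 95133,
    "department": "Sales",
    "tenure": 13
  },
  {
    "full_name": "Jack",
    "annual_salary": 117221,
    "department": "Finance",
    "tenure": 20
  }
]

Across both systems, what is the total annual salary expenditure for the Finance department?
307237

Schema mappings:
- "division" (system_hr2) = "department" (system_hr1) = department
- "yearly_pay" (system_hr2) = "annual_salary" (system_hr1) = salary

Finance salaries from system_hr2: 0
Finance salaries from system_hr1: 307237

Total: 0 + 307237 = 307237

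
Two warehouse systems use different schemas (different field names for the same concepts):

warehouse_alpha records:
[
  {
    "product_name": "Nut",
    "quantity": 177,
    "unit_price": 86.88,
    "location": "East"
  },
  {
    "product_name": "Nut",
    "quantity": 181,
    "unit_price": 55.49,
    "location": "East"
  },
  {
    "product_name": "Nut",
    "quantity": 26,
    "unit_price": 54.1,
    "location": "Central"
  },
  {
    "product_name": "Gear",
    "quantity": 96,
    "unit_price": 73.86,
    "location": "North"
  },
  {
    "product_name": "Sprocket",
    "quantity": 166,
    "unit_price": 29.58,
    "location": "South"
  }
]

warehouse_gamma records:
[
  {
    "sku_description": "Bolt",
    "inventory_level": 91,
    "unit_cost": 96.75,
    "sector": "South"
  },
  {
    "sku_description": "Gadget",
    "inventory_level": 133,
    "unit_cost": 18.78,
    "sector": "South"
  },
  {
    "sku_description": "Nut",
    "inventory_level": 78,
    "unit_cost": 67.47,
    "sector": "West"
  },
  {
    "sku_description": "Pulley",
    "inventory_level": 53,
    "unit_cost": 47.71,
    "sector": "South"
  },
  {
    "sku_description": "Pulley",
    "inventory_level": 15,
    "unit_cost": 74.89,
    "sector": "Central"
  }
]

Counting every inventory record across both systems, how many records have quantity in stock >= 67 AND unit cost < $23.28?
1

Schema mappings:
- "quantity" (warehouse_alpha) = "inventory_level" (warehouse_gamma) = quantity
- "unit_price" (warehouse_alpha) = "unit_cost" (warehouse_gamma) = unit cost

Records meeting both conditions in warehouse_alpha: 0
Records meeting both conditions in warehouse_gamma: 1

Total: 0 + 1 = 1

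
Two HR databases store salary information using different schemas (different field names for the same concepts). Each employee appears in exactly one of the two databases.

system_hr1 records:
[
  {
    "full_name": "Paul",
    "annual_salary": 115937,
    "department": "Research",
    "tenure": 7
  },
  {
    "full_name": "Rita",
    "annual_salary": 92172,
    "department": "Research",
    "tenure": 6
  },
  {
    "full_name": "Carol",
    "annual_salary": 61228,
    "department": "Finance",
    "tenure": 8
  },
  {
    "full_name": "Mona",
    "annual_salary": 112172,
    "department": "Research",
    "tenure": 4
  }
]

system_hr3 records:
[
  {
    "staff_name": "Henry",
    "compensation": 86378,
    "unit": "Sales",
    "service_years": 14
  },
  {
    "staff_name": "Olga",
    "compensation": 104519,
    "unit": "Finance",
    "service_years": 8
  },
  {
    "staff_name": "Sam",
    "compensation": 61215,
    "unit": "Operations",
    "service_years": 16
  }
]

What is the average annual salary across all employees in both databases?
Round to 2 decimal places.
90517.29

Schema mapping: "annual_salary" (system_hr1) = "compensation" (system_hr3) = annual salary

All salaries: [115937, 92172, 61228, 112172, 86378, 104519, 61215]
Sum: 633621
Count: 7
Average: 633621 / 7 = 90517.29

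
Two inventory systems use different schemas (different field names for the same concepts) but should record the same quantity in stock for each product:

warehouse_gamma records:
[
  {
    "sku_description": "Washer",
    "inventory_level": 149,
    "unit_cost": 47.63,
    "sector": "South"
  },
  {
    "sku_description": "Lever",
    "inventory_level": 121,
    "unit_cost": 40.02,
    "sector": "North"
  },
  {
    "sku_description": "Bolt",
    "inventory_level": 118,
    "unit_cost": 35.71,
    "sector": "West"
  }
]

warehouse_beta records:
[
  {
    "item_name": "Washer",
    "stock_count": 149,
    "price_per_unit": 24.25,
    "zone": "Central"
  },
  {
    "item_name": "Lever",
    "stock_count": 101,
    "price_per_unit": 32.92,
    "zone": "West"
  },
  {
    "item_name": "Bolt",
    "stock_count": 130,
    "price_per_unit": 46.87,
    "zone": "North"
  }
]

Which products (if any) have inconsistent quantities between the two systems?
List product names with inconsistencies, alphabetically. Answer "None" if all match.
Bolt, Lever

Schema mappings:
- "sku_description" (warehouse_gamma) = "item_name" (warehouse_beta) = product name
- "inventory_level" (warehouse_gamma) = "stock_count" (warehouse_beta) = quantity

Comparison:
  Washer: 149 vs 149 - MATCH
  Lever: 121 vs 101 - MISMATCH
  Bolt: 118 vs 130 - MISMATCH

Products with inconsistencies: Bolt, Lever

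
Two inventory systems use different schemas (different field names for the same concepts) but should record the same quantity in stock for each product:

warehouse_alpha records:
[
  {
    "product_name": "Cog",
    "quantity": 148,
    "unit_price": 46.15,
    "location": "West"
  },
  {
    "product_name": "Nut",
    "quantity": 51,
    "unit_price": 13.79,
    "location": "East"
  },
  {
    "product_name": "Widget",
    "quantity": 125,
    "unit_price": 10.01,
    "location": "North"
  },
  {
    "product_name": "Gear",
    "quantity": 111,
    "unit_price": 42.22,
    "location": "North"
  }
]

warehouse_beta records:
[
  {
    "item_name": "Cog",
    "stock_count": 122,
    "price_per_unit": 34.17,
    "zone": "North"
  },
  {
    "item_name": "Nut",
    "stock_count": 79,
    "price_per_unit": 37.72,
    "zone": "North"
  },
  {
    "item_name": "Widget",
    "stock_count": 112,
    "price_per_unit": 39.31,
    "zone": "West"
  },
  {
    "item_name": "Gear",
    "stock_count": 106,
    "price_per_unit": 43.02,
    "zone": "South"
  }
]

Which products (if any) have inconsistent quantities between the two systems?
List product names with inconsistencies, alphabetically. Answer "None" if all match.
Cog, Gear, Nut, Widget

Schema mappings:
- "product_name" (warehouse_alpha) = "item_name" (warehouse_beta) = product name
- "quantity" (warehouse_alpha) = "stock_count" (warehouse_beta) = quantity

Comparison:
  Cog: 148 vs 122 - MISMATCH
  Nut: 51 vs 79 - MISMATCH
  Widget: 125 vs 112 - MISMATCH
  Gear: 111 vs 106 - MISMATCH

Products with inconsistencies: Cog, Gear, Nut, Widget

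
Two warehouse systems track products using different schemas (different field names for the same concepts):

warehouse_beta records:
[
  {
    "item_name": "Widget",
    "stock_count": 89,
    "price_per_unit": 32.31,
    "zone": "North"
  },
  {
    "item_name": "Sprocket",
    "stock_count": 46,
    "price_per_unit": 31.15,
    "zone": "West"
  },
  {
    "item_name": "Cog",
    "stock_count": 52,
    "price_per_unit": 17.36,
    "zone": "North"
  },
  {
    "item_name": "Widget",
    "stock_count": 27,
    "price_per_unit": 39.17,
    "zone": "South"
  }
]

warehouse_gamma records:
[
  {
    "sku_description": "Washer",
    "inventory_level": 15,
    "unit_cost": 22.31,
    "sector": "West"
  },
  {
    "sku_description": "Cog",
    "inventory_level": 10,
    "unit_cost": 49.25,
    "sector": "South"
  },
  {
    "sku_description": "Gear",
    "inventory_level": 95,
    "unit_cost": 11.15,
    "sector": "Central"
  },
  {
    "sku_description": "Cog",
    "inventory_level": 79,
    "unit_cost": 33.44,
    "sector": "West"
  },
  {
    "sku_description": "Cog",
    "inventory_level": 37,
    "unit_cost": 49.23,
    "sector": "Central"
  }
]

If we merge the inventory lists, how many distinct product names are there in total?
5

Schema mapping: "item_name" (warehouse_beta) = "sku_description" (warehouse_gamma) = product name

Products in warehouse_beta: ['Cog', 'Sprocket', 'Widget']
Products in warehouse_gamma: ['Cog', 'Gear', 'Washer']

Union (unique products): ['Cog', 'Gear', 'Sprocket', 'Washer', 'Widget']
Count: 5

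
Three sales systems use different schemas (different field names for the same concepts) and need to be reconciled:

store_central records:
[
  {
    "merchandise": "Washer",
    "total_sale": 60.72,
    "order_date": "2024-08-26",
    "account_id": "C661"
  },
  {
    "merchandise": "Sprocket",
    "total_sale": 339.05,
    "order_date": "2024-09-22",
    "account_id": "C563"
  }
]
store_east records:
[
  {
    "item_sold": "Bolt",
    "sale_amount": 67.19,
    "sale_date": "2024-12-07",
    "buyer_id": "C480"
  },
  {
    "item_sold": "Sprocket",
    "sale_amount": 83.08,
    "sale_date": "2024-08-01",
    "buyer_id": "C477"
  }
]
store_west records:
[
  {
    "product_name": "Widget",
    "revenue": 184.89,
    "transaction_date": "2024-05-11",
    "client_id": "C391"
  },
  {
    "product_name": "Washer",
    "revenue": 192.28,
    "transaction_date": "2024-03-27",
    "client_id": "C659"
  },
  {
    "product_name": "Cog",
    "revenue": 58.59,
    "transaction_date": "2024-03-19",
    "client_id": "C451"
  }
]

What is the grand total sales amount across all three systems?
985.8

Schema reconciliation - all amount fields map to sale amount:

store_central (total_sale): 399.77
store_east (sale_amount): 150.27
store_west (revenue): 435.76

Grand total: 985.8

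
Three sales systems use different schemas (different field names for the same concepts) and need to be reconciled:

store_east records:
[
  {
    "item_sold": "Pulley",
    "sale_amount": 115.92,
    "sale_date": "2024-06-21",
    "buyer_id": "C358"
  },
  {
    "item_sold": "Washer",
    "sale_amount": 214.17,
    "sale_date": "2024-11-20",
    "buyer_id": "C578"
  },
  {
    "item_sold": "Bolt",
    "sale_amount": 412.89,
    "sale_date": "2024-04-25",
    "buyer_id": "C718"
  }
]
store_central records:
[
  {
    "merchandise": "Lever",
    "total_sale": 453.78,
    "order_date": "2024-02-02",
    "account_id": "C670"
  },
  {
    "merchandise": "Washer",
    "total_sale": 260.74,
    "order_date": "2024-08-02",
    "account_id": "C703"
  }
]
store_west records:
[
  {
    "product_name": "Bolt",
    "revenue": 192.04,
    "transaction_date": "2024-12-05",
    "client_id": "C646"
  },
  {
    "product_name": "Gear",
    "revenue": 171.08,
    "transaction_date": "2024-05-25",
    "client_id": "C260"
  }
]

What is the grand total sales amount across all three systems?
1820.62

Schema reconciliation - all amount fields map to sale amount:

store_east (sale_amount): 742.98
store_central (total_sale): 714.52
store_west (revenue): 363.12

Grand total: 1820.62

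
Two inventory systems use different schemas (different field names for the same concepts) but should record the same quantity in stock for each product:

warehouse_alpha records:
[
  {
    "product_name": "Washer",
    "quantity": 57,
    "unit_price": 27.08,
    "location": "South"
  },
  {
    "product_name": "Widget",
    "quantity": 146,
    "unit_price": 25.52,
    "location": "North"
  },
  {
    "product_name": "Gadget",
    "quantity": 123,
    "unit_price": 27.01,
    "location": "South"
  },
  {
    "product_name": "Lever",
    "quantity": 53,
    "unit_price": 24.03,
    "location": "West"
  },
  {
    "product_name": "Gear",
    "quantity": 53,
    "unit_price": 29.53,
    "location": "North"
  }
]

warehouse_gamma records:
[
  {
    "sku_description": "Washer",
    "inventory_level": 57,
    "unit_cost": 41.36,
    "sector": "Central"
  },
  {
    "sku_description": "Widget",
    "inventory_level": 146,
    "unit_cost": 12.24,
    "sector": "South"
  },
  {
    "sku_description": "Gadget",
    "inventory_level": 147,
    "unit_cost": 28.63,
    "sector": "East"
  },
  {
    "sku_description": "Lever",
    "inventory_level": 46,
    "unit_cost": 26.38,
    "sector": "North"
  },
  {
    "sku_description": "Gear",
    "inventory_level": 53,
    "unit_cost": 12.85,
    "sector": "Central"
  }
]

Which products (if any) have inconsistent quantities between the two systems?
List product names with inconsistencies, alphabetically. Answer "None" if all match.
Gadget, Lever

Schema mappings:
- "product_name" (warehouse_alpha) = "sku_description" (warehouse_gamma) = product name
- "quantity" (warehouse_alpha) = "inventory_level" (warehouse_gamma) = quantity

Comparison:
  Washer: 57 vs 57 - MATCH
  Widget: 146 vs 146 - MATCH
  Gadget: 123 vs 147 - MISMATCH
  Lever: 53 vs 46 - MISMATCH
  Gear: 53 vs 53 - MATCH

Products with inconsistencies: Gadget, Lever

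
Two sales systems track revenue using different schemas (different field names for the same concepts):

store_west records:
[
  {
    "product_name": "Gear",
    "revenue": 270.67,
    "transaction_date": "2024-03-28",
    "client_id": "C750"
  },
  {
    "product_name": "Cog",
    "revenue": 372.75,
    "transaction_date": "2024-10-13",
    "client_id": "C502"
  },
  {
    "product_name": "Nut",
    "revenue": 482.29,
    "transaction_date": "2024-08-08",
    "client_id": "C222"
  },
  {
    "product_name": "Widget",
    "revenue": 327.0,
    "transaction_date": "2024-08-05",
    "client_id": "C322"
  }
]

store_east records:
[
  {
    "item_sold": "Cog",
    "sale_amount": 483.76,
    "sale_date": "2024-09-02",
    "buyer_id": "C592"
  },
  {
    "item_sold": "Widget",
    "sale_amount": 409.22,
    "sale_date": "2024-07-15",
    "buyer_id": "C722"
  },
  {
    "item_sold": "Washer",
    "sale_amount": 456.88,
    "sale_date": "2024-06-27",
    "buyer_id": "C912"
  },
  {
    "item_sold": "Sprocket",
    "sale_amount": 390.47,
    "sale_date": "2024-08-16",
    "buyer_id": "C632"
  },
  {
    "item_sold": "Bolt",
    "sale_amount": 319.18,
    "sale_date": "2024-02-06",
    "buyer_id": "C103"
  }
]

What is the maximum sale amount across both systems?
483.76

Reconcile: "revenue" (store_west) = "sale_amount" (store_east) = sale amount

Maximum in store_west: 482.29
Maximum in store_east: 483.76

Overall maximum: max(482.29, 483.76) = 483.76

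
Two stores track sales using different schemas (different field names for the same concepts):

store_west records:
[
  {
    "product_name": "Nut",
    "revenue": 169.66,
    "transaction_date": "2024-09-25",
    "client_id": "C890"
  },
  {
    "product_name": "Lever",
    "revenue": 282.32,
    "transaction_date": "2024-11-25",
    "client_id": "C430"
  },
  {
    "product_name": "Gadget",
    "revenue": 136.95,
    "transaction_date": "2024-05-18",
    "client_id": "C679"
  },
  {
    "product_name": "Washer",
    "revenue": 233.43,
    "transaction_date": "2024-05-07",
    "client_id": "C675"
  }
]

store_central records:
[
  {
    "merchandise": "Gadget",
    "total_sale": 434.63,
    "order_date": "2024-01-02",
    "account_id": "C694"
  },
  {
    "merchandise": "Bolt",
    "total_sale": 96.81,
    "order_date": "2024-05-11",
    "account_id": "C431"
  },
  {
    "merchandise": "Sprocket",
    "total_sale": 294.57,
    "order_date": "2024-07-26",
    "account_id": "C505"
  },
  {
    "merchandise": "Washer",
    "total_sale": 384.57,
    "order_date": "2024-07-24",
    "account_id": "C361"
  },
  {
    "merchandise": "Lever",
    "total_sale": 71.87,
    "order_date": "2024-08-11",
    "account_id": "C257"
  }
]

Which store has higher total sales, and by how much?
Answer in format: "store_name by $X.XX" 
store_central by $460.09

Schema mapping: "revenue" (store_west) = "total_sale" (store_central) = sale amount

Total for store_west: 822.36
Total for store_central: 1282.45

Difference: |822.36 - 1282.45| = 460.09
store_central has higher sales by $460.09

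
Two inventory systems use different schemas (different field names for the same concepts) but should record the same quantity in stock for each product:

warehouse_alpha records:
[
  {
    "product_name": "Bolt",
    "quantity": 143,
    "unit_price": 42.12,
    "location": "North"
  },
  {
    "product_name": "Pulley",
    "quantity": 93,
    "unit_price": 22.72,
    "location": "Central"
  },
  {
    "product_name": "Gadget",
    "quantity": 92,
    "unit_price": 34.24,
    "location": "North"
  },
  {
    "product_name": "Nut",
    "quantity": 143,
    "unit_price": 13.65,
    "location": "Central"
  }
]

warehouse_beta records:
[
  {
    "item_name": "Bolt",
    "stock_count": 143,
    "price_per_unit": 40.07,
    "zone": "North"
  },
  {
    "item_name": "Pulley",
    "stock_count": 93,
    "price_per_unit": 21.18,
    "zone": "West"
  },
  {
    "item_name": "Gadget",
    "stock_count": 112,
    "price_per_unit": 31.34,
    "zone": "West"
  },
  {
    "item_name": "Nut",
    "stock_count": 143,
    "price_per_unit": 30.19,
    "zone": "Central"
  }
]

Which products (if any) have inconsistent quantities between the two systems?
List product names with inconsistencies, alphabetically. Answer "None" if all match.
Gadget

Schema mappings:
- "product_name" (warehouse_alpha) = "item_name" (warehouse_beta) = product name
- "quantity" (warehouse_alpha) = "stock_count" (warehouse_beta) = quantity

Comparison:
  Bolt: 143 vs 143 - MATCH
  Pulley: 93 vs 93 - MATCH
  Gadget: 92 vs 112 - MISMATCH
  Nut: 143 vs 143 - MATCH

Products with inconsistencies: Gadget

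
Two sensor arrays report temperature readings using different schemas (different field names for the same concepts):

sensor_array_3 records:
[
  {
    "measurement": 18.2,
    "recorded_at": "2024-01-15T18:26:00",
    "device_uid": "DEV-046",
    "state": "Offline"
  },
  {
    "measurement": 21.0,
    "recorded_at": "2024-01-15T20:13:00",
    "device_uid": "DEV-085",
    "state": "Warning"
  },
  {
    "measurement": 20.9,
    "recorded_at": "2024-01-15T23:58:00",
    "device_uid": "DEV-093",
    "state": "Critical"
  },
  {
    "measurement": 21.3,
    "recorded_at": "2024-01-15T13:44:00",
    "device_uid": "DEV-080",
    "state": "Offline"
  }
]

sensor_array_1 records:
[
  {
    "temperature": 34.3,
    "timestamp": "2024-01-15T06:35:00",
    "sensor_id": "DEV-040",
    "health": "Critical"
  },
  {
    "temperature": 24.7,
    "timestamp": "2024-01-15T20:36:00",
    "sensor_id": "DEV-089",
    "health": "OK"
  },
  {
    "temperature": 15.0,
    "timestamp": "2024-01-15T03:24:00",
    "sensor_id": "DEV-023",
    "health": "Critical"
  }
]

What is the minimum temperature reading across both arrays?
15.0

Schema mapping: "measurement" (sensor_array_3) = "temperature" (sensor_array_1) = temperature reading

Minimum in sensor_array_3: 18.2
Minimum in sensor_array_1: 15.0

Overall minimum: min(18.2, 15.0) = 15.0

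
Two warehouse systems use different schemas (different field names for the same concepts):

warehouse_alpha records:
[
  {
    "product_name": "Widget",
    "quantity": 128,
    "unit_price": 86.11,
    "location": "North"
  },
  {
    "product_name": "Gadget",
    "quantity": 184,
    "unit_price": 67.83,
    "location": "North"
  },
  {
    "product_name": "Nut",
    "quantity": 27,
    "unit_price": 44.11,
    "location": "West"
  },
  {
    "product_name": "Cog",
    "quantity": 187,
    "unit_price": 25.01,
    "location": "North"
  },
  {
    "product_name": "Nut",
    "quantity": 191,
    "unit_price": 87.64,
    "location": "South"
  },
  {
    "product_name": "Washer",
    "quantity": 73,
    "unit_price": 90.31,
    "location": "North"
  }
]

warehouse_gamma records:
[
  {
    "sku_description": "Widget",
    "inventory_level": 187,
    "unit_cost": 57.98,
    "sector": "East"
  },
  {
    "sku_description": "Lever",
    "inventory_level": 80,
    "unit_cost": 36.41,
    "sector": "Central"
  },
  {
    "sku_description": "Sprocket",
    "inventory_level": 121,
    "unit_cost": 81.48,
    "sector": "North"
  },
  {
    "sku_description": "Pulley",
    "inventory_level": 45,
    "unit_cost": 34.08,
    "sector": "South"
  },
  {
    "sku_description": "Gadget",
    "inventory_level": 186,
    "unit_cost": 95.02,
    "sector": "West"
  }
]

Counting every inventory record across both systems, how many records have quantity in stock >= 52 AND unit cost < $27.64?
1

Schema mappings:
- "quantity" (warehouse_alpha) = "inventory_level" (warehouse_gamma) = quantity
- "unit_price" (warehouse_alpha) = "unit_cost" (warehouse_gamma) = unit cost

Records meeting both conditions in warehouse_alpha: 1
Records meeting both conditions in warehouse_gamma: 0

Total: 1 + 0 = 1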